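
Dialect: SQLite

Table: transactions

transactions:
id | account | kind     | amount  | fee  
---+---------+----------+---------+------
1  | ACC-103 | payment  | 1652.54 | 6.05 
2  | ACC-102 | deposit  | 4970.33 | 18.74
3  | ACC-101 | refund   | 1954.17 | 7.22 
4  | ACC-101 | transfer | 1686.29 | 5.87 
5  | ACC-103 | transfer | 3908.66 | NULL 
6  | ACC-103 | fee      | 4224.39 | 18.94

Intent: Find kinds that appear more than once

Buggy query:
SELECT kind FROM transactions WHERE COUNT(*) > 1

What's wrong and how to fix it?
Bug: WHERE can't reference COUNT(*); aggregates are computed after WHERE

Fix: GROUP BY kind, then filter groups with HAVING COUNT(*) > 1

Corrected query:
SELECT kind FROM transactions GROUP BY kind HAVING COUNT(*) > 1

Result:
kind    
--------
transfer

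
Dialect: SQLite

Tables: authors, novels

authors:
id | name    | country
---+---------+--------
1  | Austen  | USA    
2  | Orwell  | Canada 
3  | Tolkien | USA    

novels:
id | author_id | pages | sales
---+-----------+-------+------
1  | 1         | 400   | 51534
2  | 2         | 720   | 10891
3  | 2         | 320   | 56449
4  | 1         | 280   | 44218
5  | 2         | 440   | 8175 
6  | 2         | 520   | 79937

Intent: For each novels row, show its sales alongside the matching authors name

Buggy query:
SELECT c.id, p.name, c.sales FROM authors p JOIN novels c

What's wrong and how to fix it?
Bug: Missing join condition: each novels row is matched to all authors rows instead of just its own

Fix: Specify the join condition linking the foreign key to the parent id

Corrected query:
SELECT c.id, p.name, c.sales FROM authors p JOIN novels c ON c.author_id = p.id

Result:
id | name   | sales
---+--------+------
1  | Austen | 51534
2  | Orwell | 10891
3  | Orwell | 56449
4  | Austen | 44218
5  | Orwell | 8175 
6  | Orwell | 79937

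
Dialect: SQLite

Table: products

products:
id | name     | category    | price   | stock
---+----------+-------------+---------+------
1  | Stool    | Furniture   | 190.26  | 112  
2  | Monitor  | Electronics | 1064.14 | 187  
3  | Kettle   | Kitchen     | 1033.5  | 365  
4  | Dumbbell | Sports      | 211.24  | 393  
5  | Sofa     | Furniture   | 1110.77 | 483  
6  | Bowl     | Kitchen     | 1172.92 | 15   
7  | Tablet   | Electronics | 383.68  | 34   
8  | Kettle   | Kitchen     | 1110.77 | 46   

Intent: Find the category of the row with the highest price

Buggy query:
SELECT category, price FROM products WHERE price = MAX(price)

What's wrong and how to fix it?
Bug: WHERE is evaluated per row; an aggregate over the whole table isn't defined there

Fix: Use a subquery: WHERE price = (SELECT MAX(price) FROM products)

Corrected query:
SELECT category, price FROM products WHERE price = (SELECT MAX(price) FROM products)

Result:
category | price  
---------+--------
Kitchen  | 1172.92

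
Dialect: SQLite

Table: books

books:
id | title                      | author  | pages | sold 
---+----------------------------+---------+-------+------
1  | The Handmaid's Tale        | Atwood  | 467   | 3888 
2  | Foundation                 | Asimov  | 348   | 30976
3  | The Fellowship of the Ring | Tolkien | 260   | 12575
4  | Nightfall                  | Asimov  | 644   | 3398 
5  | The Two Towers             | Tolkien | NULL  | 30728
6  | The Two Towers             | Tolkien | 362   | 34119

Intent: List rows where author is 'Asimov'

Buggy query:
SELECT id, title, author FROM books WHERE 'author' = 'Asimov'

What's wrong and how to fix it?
Bug: Single quotes denote string literals in SQL; the column name is being compared as a constant string

Fix: Reference the column as author without single quotes

Corrected query:
SELECT id, title, author FROM books WHERE author = 'Asimov'

Result:
id | title      | author
---+------------+-------
2  | Foundation | Asimov
4  | Nightfall  | Asimov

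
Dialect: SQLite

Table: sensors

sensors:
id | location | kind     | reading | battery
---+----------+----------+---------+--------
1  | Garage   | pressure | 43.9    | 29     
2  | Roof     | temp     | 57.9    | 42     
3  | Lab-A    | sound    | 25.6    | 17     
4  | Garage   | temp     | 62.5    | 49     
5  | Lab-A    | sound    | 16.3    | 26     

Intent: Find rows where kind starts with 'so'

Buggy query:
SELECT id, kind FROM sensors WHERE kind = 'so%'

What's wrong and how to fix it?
Bug: '=' compares the literal string including the % character; pattern matching needs LIKE

Fix: Replace '=' with LIKE so 'so%' is treated as a pattern

Corrected query:
SELECT id, kind FROM sensors WHERE kind LIKE 'so%'

Result:
id | kind 
---+------
3  | sound
5  | sound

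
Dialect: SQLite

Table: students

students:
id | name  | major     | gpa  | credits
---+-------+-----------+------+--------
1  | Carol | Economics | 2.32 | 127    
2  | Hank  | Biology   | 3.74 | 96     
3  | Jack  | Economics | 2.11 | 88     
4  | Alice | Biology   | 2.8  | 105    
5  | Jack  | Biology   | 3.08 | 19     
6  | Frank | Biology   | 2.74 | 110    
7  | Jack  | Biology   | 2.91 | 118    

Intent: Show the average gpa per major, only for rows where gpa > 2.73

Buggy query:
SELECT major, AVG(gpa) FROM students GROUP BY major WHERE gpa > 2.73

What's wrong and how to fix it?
Bug: WHERE cannot follow GROUP BY

Fix: Move the WHERE clause before GROUP BY

Corrected query:
SELECT major, AVG(gpa) FROM students WHERE gpa > 2.73 GROUP BY major

Result:
major   | AVG(gpa)
--------+---------
Biology | 3.054   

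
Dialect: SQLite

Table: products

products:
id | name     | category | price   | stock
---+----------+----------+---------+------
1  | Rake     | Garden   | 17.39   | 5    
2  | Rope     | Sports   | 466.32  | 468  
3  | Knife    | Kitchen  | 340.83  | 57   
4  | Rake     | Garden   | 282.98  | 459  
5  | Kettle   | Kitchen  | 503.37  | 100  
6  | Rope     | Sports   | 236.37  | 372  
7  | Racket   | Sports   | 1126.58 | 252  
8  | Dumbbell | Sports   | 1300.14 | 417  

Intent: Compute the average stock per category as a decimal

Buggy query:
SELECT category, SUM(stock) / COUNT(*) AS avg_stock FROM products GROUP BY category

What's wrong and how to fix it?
Bug: Both operands are integers, so '/' performs integer division and truncates

Fix: Cast one side to REAL so the division keeps the fractional part

Corrected query:
SELECT category, SUM(stock) * 1.0 / COUNT(*) AS avg_stock FROM products GROUP BY category

Result:
category | avg_stock
---------+----------
Garden   | 232      
Kitchen  | 78.5     
Sports   | 377.25   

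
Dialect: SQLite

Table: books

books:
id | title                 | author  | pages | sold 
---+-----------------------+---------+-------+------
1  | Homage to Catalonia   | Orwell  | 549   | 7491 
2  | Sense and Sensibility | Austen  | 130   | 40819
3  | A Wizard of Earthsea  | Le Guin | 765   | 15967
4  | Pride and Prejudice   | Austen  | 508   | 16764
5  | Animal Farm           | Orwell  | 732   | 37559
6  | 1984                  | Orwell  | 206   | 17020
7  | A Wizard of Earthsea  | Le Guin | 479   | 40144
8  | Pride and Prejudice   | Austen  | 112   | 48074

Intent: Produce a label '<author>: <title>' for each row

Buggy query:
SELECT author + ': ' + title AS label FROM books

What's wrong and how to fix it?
Bug: SQLite uses || for string concatenation; + coerces text to numbers (yielding 0)

Fix: Replace + with || to concatenate text

Corrected query:
SELECT author || ': ' || title AS label FROM books

Result:
label                        
-----------------------------
Orwell: Homage to Catalonia  
Austen: Sense and Sensibility
Le Guin: A Wizard of Earthsea
Austen: Pride and Prejudice  
Orwell: Animal Farm          
Orwell: 1984                 
Le Guin: A Wizard of Earthsea
Austen: Pride and Prejudice  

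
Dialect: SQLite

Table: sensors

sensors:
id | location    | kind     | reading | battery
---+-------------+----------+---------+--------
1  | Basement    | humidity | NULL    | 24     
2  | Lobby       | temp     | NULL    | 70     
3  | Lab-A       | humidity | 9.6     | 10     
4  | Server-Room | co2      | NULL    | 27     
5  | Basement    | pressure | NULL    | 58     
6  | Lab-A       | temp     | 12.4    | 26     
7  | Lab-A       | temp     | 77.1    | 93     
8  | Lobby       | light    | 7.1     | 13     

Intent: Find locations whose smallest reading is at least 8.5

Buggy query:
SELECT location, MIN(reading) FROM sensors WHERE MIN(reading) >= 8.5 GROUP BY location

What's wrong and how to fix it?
Bug: MIN() in WHERE is a misuse of aggregate

Fix: Use HAVING for the per-group MIN condition

Corrected query:
SELECT location, MIN(reading) FROM sensors GROUP BY location HAVING MIN(reading) >= 8.5

Result:
location | MIN(reading)
---------+-------------
Lab-A    | 9.6         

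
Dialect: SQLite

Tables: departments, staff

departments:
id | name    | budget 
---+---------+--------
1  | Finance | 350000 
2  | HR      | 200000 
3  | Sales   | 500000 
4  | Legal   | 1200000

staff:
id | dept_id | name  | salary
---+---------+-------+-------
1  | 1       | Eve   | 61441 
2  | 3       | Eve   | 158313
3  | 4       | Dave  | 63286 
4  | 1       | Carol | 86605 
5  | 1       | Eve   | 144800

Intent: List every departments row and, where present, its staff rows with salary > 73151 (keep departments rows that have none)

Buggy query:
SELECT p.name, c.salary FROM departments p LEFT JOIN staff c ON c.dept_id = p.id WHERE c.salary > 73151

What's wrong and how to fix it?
Bug: A WHERE condition on the right-hand table after LEFT JOIN drops unmatched parents

Fix: Move the right-table condition into the ON clause so unmatched parents are kept

Corrected query:
SELECT p.name, c.salary FROM departments p LEFT JOIN staff c ON c.dept_id = p.id AND c.salary > 73151

Result:
name    | salary
--------+-------
Finance | 86605 
Finance | 144800
HR      | NULL  
Sales   | 158313
Legal   | NULL  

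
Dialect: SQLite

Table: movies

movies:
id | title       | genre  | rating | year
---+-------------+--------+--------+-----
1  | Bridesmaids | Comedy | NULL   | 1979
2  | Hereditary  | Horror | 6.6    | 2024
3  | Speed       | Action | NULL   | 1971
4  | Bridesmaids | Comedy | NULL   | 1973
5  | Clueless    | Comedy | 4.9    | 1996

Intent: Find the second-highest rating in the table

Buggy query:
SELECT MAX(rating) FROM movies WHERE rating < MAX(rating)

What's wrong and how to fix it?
Bug: The inner MAX is an aggregate inside WHERE, which is not allowed

Fix: Put the inner MAX in a scalar subquery

Corrected query:
SELECT MAX(rating) FROM movies WHERE rating < (SELECT MAX(rating) FROM movies)

Result:
MAX(rating)
-----------
4.9        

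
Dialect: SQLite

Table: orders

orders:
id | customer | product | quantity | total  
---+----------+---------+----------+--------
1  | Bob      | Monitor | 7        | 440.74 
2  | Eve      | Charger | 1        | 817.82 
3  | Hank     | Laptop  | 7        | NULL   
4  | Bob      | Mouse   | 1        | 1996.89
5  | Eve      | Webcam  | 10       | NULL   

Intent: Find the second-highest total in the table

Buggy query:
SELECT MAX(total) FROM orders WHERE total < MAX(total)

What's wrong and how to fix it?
Bug: The inner MAX is an aggregate inside WHERE, which is not allowed

Fix: Compute the overall MAX in a subquery, then take MAX of rows below it

Corrected query:
SELECT MAX(total) FROM orders WHERE total < (SELECT MAX(total) FROM orders)

Result:
MAX(total)
----------
817.82    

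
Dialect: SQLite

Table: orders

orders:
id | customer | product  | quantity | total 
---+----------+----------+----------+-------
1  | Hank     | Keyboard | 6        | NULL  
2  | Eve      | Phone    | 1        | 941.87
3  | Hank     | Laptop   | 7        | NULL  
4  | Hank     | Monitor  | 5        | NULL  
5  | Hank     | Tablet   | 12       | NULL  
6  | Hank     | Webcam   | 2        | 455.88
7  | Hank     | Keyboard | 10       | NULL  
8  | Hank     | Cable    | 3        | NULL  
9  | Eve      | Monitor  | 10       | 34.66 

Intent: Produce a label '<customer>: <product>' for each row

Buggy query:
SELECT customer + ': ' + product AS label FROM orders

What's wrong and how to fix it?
Bug: '+' is numeric addition; on text columns SQLite converts them to 0 instead of concatenating

Fix: Replace + with || to concatenate text

Corrected query:
SELECT customer || ': ' || product AS label FROM orders

Result:
label         
--------------
Hank: Keyboard
Eve: Phone    
Hank: Laptop  
Hank: Monitor 
Hank: Tablet  
Hank: Webcam  
Hank: Keyboard
Hank: Cable   
Eve: Monitor  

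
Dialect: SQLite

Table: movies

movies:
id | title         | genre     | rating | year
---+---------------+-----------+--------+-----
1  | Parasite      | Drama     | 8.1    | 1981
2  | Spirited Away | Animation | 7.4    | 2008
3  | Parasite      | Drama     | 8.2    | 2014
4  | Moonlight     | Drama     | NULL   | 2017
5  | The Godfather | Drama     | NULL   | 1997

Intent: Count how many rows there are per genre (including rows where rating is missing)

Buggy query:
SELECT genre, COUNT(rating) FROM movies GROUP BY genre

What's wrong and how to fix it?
Bug: COUNT(rating) skips NULLs, so groups with missing rating are undercounted

Fix: Use COUNT(*) to count all rows regardless of NULL

Corrected query:
SELECT genre, COUNT(*) FROM movies GROUP BY genre

Result:
genre     | COUNT(*)
----------+---------
Animation | 1       
Drama     | 4       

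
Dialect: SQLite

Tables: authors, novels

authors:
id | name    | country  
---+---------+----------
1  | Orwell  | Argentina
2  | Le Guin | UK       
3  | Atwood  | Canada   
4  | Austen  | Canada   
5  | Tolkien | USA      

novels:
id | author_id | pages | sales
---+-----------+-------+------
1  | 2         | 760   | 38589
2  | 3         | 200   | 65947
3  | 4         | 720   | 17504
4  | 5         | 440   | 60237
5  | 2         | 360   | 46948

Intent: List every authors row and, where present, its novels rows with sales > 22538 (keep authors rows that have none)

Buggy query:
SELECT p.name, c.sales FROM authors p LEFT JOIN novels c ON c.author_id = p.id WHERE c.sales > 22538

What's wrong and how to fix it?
Bug: Filtering c.sales in WHERE discards the NULL rows produced by LEFT JOIN, turning it into an inner join

Fix: Put 'c.sales > 22538' in the JOIN's ON clause instead of WHERE

Corrected query:
SELECT p.name, c.sales FROM authors p LEFT JOIN novels c ON c.author_id = p.id AND c.sales > 22538

Result:
name    | sales
--------+------
Orwell  | NULL 
Le Guin | 38589
Le Guin | 46948
Atwood  | 65947
Austen  | NULL 
Tolkien | 60237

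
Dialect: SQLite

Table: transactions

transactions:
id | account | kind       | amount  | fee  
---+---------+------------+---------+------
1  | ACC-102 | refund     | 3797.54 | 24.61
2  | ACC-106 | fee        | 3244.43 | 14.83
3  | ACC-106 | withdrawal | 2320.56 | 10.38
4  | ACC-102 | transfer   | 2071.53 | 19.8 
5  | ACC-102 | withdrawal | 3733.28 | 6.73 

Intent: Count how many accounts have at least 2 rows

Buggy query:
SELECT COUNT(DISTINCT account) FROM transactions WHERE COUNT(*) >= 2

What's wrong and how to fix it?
Bug: WHERE filters individual rows, not groups, so a group-level COUNT is invalid there

Fix: Group first with HAVING COUNT(*) >= 2, then COUNT the resulting groups

Corrected query:
SELECT COUNT(*) FROM (SELECT account FROM transactions GROUP BY account HAVING COUNT(*) >= 2)

Result:
COUNT(*)
--------
2       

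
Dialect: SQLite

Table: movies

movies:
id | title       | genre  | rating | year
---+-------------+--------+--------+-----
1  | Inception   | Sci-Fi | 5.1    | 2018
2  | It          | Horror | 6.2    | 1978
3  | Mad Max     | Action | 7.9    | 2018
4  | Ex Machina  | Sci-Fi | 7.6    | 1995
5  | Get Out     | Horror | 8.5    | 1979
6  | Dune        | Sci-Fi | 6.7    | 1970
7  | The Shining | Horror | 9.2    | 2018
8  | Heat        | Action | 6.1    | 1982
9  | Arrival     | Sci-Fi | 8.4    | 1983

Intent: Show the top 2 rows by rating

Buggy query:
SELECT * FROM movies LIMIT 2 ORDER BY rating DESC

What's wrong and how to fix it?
Bug: ORDER BY cannot follow LIMIT; LIMIT is the final clause

Fix: Swap the clauses: ORDER BY first, then LIMIT

Corrected query:
SELECT * FROM movies ORDER BY rating DESC LIMIT 2

Result:
id | title       | genre  | rating | year
---+-------------+--------+--------+-----
7  | The Shining | Horror | 9.2    | 2018
5  | Get Out     | Horror | 8.5    | 1979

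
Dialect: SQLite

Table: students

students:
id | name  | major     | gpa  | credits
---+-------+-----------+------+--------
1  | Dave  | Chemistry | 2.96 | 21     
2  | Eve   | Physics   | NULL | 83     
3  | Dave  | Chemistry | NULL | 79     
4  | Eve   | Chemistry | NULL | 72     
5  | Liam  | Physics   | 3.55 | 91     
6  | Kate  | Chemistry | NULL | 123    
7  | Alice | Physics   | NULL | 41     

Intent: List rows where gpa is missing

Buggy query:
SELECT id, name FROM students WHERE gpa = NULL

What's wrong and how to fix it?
Bug: '= NULL' is always unknown in SQL three-valued logic, so no rows match

Fix: Replace '= NULL' with 'IS NULL'

Corrected query:
SELECT id, name FROM students WHERE gpa IS NULL

Result:
id | name 
---+------
2  | Eve  
3  | Dave 
4  | Eve  
6  | Kate 
7  | Alice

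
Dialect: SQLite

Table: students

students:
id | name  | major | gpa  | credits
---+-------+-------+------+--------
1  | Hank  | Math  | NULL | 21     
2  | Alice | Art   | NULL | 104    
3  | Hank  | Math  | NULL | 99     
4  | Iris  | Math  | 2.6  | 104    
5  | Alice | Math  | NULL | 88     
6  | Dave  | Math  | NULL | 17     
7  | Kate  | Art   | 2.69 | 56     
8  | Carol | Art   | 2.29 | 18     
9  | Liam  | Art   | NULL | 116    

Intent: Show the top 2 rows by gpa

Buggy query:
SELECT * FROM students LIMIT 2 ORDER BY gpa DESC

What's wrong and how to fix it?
Bug: ORDER BY cannot follow LIMIT; LIMIT is the final clause

Fix: Swap the clauses: ORDER BY first, then LIMIT

Corrected query:
SELECT * FROM students ORDER BY gpa DESC LIMIT 2

Result:
id | name | major | gpa  | credits
---+------+-------+------+--------
7  | Kate | Art   | 2.69 | 56     
4  | Iris | Math  | 2.6  | 104    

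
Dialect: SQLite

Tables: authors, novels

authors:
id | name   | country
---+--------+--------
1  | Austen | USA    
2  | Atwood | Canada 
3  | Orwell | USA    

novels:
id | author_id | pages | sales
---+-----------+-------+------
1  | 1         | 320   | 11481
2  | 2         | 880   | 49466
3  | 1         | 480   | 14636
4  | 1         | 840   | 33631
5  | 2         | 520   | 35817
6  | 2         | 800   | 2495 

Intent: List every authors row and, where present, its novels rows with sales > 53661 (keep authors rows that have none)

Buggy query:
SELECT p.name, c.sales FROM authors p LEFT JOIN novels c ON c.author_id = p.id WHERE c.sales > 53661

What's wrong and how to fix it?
Bug: Filtering c.sales in WHERE discards the NULL rows produced by LEFT JOIN, turning it into an inner join

Fix: Put 'c.sales > 53661' in the JOIN's ON clause instead of WHERE

Corrected query:
SELECT p.name, c.sales FROM authors p LEFT JOIN novels c ON c.author_id = p.id AND c.sales > 53661

Result:
name   | sales
-------+------
Austen | NULL 
Atwood | NULL 
Orwell | NULL 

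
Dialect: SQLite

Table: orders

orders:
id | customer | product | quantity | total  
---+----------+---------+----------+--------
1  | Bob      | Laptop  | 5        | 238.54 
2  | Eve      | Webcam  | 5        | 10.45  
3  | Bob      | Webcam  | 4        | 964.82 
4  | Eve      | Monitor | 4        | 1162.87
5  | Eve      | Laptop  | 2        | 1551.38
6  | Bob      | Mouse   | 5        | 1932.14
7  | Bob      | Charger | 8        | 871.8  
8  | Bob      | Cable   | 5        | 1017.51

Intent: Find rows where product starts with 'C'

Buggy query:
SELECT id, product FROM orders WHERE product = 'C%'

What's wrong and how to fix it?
Bug: '=' compares the literal string including the % character; pattern matching needs LIKE

Fix: Replace '=' with LIKE so 'C%' is treated as a pattern

Corrected query:
SELECT id, product FROM orders WHERE product LIKE 'C%'

Result:
id | product
---+--------
7  | Charger
8  | Cable  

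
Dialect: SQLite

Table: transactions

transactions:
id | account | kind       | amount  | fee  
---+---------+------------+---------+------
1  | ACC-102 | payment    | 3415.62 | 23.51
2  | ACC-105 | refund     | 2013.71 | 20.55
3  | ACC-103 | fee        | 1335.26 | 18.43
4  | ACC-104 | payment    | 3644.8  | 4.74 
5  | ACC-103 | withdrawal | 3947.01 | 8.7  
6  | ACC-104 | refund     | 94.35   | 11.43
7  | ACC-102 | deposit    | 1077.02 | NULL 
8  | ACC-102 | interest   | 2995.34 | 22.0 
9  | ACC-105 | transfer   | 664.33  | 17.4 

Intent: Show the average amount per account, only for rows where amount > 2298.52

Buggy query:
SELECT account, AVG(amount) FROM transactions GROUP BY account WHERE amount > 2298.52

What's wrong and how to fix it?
Bug: WHERE cannot follow GROUP BY

Fix: Move the WHERE clause before GROUP BY

Corrected query:
SELECT account, AVG(amount) FROM transactions WHERE amount > 2298.52 GROUP BY account

Result:
account | AVG(amount)
--------+------------
ACC-102 | 3205.48    
ACC-103 | 3947.01    
ACC-104 | 3644.8     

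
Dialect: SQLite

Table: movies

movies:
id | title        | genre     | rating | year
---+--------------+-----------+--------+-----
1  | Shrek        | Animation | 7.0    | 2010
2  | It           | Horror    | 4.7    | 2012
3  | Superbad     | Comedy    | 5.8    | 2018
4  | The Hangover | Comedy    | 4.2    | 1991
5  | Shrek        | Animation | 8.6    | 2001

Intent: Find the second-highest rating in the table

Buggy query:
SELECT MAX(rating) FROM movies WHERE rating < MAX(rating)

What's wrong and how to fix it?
Bug: MAX(rating) on the right of the comparison is an aggregate-in-WHERE error

Fix: Put the inner MAX in a scalar subquery

Corrected query:
SELECT MAX(rating) FROM movies WHERE rating < (SELECT MAX(rating) FROM movies)

Result:
MAX(rating)
-----------
7          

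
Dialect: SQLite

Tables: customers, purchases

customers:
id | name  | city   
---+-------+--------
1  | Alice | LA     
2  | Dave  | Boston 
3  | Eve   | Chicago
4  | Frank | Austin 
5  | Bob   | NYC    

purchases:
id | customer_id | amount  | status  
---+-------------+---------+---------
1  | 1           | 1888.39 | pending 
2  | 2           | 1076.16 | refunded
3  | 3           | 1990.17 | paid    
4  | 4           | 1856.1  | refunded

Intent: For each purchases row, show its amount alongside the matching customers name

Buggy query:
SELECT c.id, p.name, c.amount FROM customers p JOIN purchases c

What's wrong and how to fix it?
Bug: Missing join condition: each purchases row is matched to all customers rows instead of just its own

Fix: Specify the join condition linking the foreign key to the parent id

Corrected query:
SELECT c.id, p.name, c.amount FROM customers p JOIN purchases c ON c.customer_id = p.id

Result:
id | name  | amount 
---+-------+--------
1  | Alice | 1888.39
2  | Dave  | 1076.16
3  | Eve   | 1990.17
4  | Frank | 1856.1 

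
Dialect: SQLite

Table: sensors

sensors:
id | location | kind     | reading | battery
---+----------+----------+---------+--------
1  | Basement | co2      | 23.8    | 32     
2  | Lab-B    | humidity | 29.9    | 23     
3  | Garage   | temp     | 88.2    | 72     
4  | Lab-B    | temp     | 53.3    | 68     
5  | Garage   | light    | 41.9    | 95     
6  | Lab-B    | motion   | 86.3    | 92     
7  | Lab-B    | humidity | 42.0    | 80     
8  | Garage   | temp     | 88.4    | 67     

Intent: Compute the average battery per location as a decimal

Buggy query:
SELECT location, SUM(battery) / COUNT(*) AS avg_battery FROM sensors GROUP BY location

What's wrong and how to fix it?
Bug: SUM(battery) and COUNT(*) are both integers; the division truncates the fractional part

Fix: Cast one side to REAL so the division keeps the fractional part

Corrected query:
SELECT location, SUM(battery) * 1.0 / COUNT(*) AS avg_battery FROM sensors GROUP BY location

Result:
location | avg_battery
---------+------------
Basement | 32         
Garage   | 78         
Lab-B    | 65.75      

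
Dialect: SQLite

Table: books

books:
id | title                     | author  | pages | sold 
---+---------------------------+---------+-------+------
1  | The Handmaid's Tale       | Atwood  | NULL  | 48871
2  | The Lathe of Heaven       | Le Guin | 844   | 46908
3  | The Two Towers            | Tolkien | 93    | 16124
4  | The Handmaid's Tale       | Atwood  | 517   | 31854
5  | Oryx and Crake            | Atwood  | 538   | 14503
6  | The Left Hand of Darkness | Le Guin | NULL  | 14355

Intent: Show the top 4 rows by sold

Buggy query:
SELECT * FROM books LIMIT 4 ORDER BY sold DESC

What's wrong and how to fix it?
Bug: LIMIT must come after ORDER BY

Fix: Sort with ORDER BY, then apply LIMIT

Corrected query:
SELECT * FROM books ORDER BY sold DESC LIMIT 4

Result:
id | title               | author  | pages | sold 
---+---------------------+---------+-------+------
1  | The Handmaid's Tale | Atwood  | NULL  | 48871
2  | The Lathe of Heaven | Le Guin | 844   | 46908
4  | The Handmaid's Tale | Atwood  | 517   | 31854
3  | The Two Towers      | Tolkien | 93    | 16124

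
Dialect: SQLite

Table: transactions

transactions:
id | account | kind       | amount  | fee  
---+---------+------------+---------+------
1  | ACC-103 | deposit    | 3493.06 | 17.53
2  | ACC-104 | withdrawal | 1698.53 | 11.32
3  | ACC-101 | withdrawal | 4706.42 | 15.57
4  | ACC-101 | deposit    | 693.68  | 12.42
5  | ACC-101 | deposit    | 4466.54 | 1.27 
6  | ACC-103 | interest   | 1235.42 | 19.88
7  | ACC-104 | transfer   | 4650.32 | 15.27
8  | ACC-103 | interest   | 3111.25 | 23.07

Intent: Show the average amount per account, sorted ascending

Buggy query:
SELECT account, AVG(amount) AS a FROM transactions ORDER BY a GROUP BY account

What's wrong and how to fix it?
Bug: ORDER BY appears before GROUP BY; SQL clause order requires GROUP BY first

Fix: Move ORDER BY to the end, after GROUP BY

Corrected query:
SELECT account, AVG(amount) AS a FROM transactions GROUP BY account ORDER BY a

Result:
account | a          
--------+------------
ACC-103 | 2613.243333
ACC-104 | 3174.425   
ACC-101 | 3288.88    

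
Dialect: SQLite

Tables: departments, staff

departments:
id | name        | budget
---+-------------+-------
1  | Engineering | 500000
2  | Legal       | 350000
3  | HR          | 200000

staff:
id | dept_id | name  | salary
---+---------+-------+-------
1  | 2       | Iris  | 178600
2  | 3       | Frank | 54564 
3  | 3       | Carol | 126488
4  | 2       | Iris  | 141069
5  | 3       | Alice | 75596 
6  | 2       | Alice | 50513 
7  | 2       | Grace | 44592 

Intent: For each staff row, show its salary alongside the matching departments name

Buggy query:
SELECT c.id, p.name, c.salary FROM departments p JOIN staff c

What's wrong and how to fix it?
Bug: JOIN with no ON clause produces a cartesian product; every staff row pairs with every departments row

Fix: Specify the join condition linking the foreign key to the parent id

Corrected query:
SELECT c.id, p.name, c.salary FROM departments p JOIN staff c ON c.dept_id = p.id

Result:
id | name  | salary
---+-------+-------
1  | Legal | 178600
2  | HR    | 54564 
3  | HR    | 126488
4  | Legal | 141069
5  | HR    | 75596 
6  | Legal | 50513 
7  | Legal | 44592 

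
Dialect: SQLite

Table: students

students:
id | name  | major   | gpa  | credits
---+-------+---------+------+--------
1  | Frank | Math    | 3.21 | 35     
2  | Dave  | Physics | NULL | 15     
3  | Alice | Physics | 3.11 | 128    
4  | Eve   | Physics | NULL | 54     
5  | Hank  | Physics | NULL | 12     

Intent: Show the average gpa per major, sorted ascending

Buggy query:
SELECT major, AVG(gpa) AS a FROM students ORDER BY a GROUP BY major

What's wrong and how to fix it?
Bug: ORDER BY appears before GROUP BY; SQL clause order requires GROUP BY first

Fix: Reorder: SELECT … FROM … GROUP BY … ORDER BY …

Corrected query:
SELECT major, AVG(gpa) AS a FROM students GROUP BY major ORDER BY a

Result:
major   | a   
--------+-----
Physics | 3.11
Math    | 3.21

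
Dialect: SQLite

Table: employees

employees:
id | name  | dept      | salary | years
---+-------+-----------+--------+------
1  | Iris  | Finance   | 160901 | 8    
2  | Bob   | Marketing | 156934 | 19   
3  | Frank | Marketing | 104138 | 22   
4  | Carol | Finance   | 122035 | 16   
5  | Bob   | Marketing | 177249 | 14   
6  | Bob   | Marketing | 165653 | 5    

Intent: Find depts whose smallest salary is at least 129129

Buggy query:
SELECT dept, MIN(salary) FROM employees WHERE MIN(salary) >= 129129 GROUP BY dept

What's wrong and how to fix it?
Bug: Aggregates like MIN are computed per group after WHERE runs

Fix: Replace WHERE with HAVING after the GROUP BY

Corrected query:
SELECT dept, MIN(salary) FROM employees GROUP BY dept HAVING MIN(salary) >= 129129

Result:
(no rows)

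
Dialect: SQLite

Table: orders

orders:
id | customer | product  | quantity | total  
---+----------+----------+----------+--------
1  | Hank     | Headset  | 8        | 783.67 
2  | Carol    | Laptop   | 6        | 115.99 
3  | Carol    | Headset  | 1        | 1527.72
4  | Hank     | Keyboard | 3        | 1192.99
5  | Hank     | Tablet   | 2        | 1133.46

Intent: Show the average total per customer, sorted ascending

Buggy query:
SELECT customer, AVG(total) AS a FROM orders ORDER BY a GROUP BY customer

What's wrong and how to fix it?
Bug: GROUP BY must precede ORDER BY

Fix: Move ORDER BY to the end, after GROUP BY

Corrected query:
SELECT customer, AVG(total) AS a FROM orders GROUP BY customer ORDER BY a

Result:
customer | a          
---------+------------
Carol    | 821.855    
Hank     | 1036.706667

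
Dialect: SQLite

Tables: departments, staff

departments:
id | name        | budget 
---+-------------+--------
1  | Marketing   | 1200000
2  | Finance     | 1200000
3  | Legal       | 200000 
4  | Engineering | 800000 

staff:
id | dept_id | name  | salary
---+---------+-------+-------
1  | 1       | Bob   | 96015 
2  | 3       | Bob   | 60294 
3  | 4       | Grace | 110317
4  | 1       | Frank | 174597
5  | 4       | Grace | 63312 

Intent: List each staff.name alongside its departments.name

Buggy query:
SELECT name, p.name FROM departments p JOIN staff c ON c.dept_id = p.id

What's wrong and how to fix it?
Bug: 'name' exists in both joined tables, so the database can't tell which one is meant

Fix: Qualify the column with its table alias (c.name)

Corrected query:
SELECT c.name, p.name FROM departments p JOIN staff c ON c.dept_id = p.id

Result:
name  | name       
------+------------
Bob   | Marketing  
Bob   | Legal      
Grace | Engineering
Frank | Marketing  
Grace | Engineering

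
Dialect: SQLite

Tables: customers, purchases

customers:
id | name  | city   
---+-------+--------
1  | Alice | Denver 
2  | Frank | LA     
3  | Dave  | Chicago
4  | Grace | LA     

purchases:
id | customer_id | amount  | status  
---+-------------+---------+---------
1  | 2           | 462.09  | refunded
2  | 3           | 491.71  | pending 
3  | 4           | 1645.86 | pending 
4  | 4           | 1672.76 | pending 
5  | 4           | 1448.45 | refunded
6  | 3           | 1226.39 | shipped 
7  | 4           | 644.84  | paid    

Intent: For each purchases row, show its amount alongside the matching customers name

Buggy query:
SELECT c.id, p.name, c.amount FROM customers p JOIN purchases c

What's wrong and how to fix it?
Bug: JOIN with no ON clause produces a cartesian product; every purchases row pairs with every customers row

Fix: Add ON c.customer_id = p.id to the JOIN

Corrected query:
SELECT c.id, p.name, c.amount FROM customers p JOIN purchases c ON c.customer_id = p.id

Result:
id | name  | amount 
---+-------+--------
1  | Frank | 462.09 
2  | Dave  | 491.71 
3  | Grace | 1645.86
4  | Grace | 1672.76
5  | Grace | 1448.45
6  | Dave  | 1226.39
7  | Grace | 644.84 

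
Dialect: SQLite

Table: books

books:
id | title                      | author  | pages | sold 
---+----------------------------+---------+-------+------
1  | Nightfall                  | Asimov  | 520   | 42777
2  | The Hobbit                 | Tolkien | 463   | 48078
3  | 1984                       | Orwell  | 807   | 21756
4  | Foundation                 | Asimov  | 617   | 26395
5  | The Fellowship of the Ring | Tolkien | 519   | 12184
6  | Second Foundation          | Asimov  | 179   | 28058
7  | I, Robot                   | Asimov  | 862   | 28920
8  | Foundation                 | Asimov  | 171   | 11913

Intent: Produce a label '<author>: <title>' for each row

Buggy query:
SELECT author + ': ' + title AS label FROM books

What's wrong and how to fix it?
Bug: '+' is numeric addition; on text columns SQLite converts them to 0 instead of concatenating

Fix: Replace + with || to concatenate text

Corrected query:
SELECT author || ': ' || title AS label FROM books

Result:
label                              
-----------------------------------
Asimov: Nightfall                  
Tolkien: The Hobbit                
Orwell: 1984                       
Asimov: Foundation                 
Tolkien: The Fellowship of the Ring
Asimov: Second Foundation          
Asimov: I, Robot                   
Asimov: Foundation                 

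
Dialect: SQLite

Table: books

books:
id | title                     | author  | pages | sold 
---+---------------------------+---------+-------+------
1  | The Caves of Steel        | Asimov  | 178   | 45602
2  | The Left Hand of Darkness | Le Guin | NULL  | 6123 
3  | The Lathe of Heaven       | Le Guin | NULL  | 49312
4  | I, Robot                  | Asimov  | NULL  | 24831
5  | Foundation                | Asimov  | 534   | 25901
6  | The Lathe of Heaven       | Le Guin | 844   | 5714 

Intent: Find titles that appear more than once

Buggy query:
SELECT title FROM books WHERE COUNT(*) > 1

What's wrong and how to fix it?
Bug: COUNT(*) is an aggregate and cannot be used in WHERE

Fix: Group first, then use HAVING for the count condition

Corrected query:
SELECT title FROM books GROUP BY title HAVING COUNT(*) > 1

Result:
title              
-------------------
The Lathe of Heaven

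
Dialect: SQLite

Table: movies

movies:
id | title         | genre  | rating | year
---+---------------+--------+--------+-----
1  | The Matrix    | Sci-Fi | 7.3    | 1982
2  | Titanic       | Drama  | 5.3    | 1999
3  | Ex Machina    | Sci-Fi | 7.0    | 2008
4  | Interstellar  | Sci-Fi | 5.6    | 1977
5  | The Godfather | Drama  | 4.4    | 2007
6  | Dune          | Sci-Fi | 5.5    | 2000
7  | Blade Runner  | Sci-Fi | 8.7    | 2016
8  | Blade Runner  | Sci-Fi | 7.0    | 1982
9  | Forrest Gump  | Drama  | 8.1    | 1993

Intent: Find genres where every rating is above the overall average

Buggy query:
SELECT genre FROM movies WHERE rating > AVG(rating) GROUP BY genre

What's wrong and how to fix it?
Bug: WHERE evaluates per row before aggregation, so AVG() is unavailable

Fix: Compute the overall average in a scalar subquery and compare each group's MIN against it in HAVING

Corrected query:
SELECT genre FROM movies GROUP BY genre HAVING MIN(rating) > (SELECT AVG(rating) FROM movies)

Result:
(no rows)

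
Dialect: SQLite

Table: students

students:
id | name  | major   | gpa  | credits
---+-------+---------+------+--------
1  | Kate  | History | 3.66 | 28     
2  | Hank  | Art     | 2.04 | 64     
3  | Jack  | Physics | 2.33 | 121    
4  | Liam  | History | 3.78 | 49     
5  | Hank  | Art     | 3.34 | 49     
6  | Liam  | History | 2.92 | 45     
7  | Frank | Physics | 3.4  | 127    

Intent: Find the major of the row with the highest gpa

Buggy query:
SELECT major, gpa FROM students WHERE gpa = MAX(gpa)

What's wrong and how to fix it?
Bug: WHERE is evaluated per row; an aggregate over the whole table isn't defined there

Fix: Wrap MAX in a scalar subquery so WHERE compares against a single value

Corrected query:
SELECT major, gpa FROM students WHERE gpa = (SELECT MAX(gpa) FROM students)

Result:
major   | gpa 
--------+-----
History | 3.78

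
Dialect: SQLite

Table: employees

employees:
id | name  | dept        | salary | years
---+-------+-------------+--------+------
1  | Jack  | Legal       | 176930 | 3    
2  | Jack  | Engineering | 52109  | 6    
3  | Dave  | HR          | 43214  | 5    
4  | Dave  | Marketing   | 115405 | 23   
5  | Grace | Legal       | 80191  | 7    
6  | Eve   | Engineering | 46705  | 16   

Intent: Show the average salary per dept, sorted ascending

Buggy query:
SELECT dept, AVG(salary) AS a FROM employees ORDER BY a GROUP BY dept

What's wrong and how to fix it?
Bug: ORDER BY appears before GROUP BY; SQL clause order requires GROUP BY first

Fix: Reorder: SELECT … FROM … GROUP BY … ORDER BY …

Corrected query:
SELECT dept, AVG(salary) AS a FROM employees GROUP BY dept ORDER BY a

Result:
dept        | a       
------------+---------
HR          | 43214   
Engineering | 49407   
Marketing   | 115405  
Legal       | 128560.5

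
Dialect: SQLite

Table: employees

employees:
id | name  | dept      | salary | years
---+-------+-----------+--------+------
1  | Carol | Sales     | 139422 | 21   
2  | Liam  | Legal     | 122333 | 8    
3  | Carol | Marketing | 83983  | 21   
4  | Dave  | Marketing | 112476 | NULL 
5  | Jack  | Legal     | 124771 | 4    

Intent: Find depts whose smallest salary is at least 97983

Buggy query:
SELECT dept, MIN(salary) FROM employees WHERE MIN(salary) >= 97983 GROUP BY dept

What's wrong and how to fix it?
Bug: Aggregates like MIN are computed per group after WHERE runs

Fix: Replace WHERE with HAVING after the GROUP BY

Corrected query:
SELECT dept, MIN(salary) FROM employees GROUP BY dept HAVING MIN(salary) >= 97983

Result:
dept  | MIN(salary)
------+------------
Legal | 122333     
Sales | 139422     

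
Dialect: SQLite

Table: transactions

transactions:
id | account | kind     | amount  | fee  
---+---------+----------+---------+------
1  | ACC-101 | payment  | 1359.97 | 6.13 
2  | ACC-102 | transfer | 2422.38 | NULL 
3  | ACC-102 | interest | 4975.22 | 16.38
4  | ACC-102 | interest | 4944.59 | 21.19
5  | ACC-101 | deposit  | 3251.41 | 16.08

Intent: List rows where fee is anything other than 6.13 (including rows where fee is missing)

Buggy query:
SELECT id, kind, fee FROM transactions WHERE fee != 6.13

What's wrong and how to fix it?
Bug: Inequality against NULL is unknown, not true; rows with NULL are dropped

Fix: Handle NULL separately with IS NULL alongside the inequality

Corrected query:
SELECT id, kind, fee FROM transactions WHERE fee != 6.13 OR fee IS NULL

Result:
id | kind     | fee  
---+----------+------
2  | transfer | NULL 
3  | interest | 16.38
4  | interest | 21.19
5  | deposit  | 16.08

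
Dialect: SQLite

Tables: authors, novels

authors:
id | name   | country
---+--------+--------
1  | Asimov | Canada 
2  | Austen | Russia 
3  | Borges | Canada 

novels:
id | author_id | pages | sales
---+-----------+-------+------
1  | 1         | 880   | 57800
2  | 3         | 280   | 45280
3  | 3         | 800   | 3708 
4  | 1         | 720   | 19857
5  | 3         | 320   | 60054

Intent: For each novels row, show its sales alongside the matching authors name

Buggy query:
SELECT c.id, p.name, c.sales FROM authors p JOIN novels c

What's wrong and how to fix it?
Bug: JOIN with no ON clause produces a cartesian product; every novels row pairs with every authors row

Fix: Add ON c.author_id = p.id to the JOIN

Corrected query:
SELECT c.id, p.name, c.sales FROM authors p JOIN novels c ON c.author_id = p.id

Result:
id | name   | sales
---+--------+------
1  | Asimov | 57800
2  | Borges | 45280
3  | Borges | 3708 
4  | Asimov | 19857
5  | Borges | 60054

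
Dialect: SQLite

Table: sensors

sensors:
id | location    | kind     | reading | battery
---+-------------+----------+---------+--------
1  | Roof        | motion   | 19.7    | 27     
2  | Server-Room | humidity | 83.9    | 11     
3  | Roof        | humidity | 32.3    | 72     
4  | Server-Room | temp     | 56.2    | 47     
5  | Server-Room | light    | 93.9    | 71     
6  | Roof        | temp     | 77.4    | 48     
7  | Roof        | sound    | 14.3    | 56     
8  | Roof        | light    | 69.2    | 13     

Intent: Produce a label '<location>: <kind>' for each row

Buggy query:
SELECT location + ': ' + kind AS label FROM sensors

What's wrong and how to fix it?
Bug: '+' is numeric addition; on text columns SQLite converts them to 0 instead of concatenating

Fix: Use the || operator for string concatenation

Corrected query:
SELECT location || ': ' || kind AS label FROM sensors

Result:
label                
---------------------
Roof: motion         
Server-Room: humidity
Roof: humidity       
Server-Room: temp    
Server-Room: light   
Roof: temp           
Roof: sound          
Roof: light          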